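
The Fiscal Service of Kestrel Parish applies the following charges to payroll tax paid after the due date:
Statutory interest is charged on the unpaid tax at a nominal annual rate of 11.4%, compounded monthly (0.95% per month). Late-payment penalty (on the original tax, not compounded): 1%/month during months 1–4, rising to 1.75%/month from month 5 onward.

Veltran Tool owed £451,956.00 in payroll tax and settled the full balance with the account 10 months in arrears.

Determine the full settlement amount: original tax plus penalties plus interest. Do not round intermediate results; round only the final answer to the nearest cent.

£562,308.23

Penalty, months 1–4: 4 × 1% × £451,956.00 = £18,078.24
Penalty, months 5–10: 6 × 1.75% × £451,956.00 = £47,455.38
Interest: £451,956.00 × ((1 + 0.0095)^10 − 1) = £451,956.00 × 0.0991659… = £44,818.6077…
Total = £451,956.00 + £65,533.6200 + £44,818.6077… = £562,308.23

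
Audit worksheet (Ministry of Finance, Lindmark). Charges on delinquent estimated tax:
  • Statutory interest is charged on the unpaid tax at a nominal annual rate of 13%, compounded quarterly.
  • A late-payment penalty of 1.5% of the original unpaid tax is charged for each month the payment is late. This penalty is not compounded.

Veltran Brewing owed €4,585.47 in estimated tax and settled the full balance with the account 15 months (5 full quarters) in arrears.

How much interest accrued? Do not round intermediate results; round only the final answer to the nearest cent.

Interest (13%/yr ÷ 4 = 3.25%/quarter): €4,585.47 × ((1 + 0.0325)^5 − 1) = €795.1728…

€795.17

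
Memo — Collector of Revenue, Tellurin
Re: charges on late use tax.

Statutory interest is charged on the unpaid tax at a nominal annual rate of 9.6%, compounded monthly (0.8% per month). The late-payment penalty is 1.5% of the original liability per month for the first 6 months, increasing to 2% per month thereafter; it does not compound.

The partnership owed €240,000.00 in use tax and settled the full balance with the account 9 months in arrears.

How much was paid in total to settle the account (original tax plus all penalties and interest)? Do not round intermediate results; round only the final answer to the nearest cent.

Penalty, months 1–6: 6 × 1.5% × €240,000.00 = €21,600.00
Penalty, months 7–9: 3 × 2% × €240,000.00 = €14,400.00
Interest: €240,000.00 × ((1 + 0.008)^9 − 1) = €240,000.00 × 0.0743475… = €17,843.4068…
Total = €240,000.00 + €36,000.0000 + €17,843.4068… = €293,843.41

€293,843.41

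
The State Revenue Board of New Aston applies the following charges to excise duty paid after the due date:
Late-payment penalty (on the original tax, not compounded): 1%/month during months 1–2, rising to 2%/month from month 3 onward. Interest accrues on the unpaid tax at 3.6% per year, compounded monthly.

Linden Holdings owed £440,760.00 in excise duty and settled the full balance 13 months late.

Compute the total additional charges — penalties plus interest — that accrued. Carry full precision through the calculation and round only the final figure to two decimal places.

Penalty, months 1–2: 2 × 1% × £440,760.00 = £8,815.20
Penalty, months 3–13: 11 × 2% × £440,760.00 = £96,967.20
Interest (3.6%/yr ÷ 12 = 0.3%/month): £440,760.00 × ((1 + 0.003)^13 − 1) = £17,502.4827…
Penalties + interest = £105,782.4000 + £17,502.4827… = £123,284.88

£123,284.88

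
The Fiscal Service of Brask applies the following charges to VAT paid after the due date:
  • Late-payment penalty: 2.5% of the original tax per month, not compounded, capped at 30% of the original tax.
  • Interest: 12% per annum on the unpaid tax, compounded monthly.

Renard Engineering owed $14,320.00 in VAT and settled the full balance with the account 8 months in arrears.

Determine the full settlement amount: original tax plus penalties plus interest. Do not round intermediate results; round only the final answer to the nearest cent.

Penalty: 8 × 2.5% × $14,320.00 = $2,864.00 (below the 30% cap of $4,296.00)
Interest (12%/yr ÷ 12 = 1%/month): $14,320.00 × ((1 + 0.01)^8 − 1) = $1,186.5080…
Total = $14,320.00 + $2,864.0000 + $1,186.5080… = $18,370.51

$18,370.51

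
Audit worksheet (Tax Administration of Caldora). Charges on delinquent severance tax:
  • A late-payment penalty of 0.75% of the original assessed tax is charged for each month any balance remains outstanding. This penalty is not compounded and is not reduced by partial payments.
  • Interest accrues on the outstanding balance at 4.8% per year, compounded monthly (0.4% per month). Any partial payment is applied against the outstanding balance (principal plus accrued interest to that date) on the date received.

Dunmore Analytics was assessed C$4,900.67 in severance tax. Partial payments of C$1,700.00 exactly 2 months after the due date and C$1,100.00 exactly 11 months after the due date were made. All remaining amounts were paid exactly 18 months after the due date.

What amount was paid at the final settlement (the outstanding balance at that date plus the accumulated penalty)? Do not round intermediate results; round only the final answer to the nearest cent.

Balance at month 2: C$4,900.6700 × (1 + 0.004)^2 = C$4,939.9538…
After C$1,700.00 payment: C$4,939.9538… − C$1,700.00 = C$3,239.9538…
Balance at month 11: C$3,239.9538… × (1 + 0.004)^9 = C$3,358.4758…
After C$1,100.00 payment: C$3,358.4758… − C$1,100.00 = C$2,258.4758…
Balance at month 18: C$2,258.4758… × (1 + 0.004)^7 = C$2,322.4771…
Penalty: 18 × 0.75% × C$4,900.67 = C$661.59…
Final settlement = outstanding balance + penalty = C$2,322.4771… + C$661.59… = C$2,984.07

C$2,984.07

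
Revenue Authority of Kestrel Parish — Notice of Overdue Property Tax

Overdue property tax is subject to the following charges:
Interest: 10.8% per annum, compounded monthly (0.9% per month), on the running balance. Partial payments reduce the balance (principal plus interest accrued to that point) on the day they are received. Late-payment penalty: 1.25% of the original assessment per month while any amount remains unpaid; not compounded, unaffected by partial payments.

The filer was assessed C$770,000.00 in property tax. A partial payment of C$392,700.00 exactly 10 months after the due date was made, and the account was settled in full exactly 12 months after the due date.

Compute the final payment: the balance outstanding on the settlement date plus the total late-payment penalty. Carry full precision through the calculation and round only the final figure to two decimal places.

Balance at month 10: C$770,000.0000 × (1 + 0.009)^10 = C$842,175.0821…
After C$392,700.00 payment: C$842,175.0821… − C$392,700.00 = C$449,475.0821…
Balance at month 12: C$449,475.0821… × (1 + 0.009)^2 = C$457,602.0410…
Penalty: 12 × 1.25% × C$770,000.00 = C$115,500.00
Final settlement = outstanding balance + penalty = C$457,602.0410… + C$115,500.00 = C$573,102.04

C$573,102.04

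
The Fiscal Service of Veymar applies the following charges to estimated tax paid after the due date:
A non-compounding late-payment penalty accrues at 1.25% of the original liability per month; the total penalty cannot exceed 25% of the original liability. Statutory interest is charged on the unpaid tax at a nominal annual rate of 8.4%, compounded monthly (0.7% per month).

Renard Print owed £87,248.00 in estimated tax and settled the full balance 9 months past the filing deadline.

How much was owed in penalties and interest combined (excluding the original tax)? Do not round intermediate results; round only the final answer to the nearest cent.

£15,468.47

Penalty: 9 × 1.25% × £87,248.00 = £9,815.40 (below the 25% cap of £21,812.00)
Interest: £87,248.00 × ((1 + 0.007)^9 − 1) = £87,248.00 × 0.0647931… = £5,653.0698…
Penalties + interest = £9,815.4000 + £5,653.0698… = £15,468.47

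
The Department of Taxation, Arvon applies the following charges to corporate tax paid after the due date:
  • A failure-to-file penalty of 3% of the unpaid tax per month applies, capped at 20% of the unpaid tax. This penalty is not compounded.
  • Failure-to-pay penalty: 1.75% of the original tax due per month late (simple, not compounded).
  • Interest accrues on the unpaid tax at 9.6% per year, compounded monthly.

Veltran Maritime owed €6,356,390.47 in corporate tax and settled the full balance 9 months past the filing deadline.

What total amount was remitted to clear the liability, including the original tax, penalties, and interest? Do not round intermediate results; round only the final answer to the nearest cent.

€9,101,381.98

Failure-to-file: 9 × 3% × €6,356,390.47 = €1,716,225.43…, capped at 20% × €6,356,390.47 = €1,271,278.09…
Failure-to-pay penalty = 1.75% × €6,356,390.47 × 9 mo = €1,001,131.50…
Interest (9.6%/yr ÷ 12 = 0.8%/month): €6,356,390.47 × ((1 + 0.008)^9 − 1) = €472,581.9200…
Total = €6,356,390.47 + €2,272,409.5930… + €472,581.9200… = €9,101,381.98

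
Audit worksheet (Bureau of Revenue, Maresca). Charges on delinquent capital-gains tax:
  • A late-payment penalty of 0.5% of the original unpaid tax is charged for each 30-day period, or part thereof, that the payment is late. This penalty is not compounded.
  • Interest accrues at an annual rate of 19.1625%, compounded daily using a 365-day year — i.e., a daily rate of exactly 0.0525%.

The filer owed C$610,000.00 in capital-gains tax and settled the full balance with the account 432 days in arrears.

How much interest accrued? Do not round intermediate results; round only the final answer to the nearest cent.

Interest: C$610,000.00 × ((1 + 0.000525)^432 − 1) = C$610,000.00 × 0.25450426… = C$155,247.6011…

C$155,247.60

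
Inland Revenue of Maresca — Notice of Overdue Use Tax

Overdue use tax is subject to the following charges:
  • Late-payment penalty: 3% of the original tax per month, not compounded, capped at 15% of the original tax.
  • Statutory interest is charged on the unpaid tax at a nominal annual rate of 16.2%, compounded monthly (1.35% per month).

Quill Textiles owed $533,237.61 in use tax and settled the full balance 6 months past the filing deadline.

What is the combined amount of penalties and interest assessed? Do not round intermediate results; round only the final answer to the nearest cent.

Penalty (uncapped): 6 × 3% × $533,237.61 = $95,982.77…; cap = 15% × $533,237.61 = $79,985.64… → penalty = $79,985.64…
Interest: $533,237.61 × ((1 + 0.0135)^6 − 1) = $533,237.61 × 0.0837835… = $44,676.4911…
Penalties + interest = $79,985.6415 + $44,676.4911… = $124,662.13

$124,662.13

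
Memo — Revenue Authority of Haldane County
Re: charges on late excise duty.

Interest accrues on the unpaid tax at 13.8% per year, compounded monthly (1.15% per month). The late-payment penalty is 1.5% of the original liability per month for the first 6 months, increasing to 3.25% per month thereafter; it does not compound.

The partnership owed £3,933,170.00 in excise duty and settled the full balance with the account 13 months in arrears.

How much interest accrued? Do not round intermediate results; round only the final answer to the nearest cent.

£630,342.56

Interest: £3,933,170.00 × ((1 + 0.0115)^13 − 1) = £3,933,170.00 × 0.1602632… = £630,342.5619…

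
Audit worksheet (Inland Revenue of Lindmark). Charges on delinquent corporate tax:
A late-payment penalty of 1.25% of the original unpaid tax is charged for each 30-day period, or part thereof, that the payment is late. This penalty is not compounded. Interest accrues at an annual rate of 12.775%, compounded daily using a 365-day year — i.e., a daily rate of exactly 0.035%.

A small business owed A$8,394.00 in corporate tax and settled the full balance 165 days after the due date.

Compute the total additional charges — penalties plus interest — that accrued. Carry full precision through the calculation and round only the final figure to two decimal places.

Penalty periods: ⌈165/30⌉ = 6; penalty = 6 × 1.25% × A$8,394.00 = A$629.55
Interest: A$8,394.00 × ((1 + 0.00035)^165 − 1) = A$8,394.00 × 0.05943940… = A$498.9343…
Penalties + interest = A$629.5500 + A$498.9343… = A$1,128.48

A$1,128.48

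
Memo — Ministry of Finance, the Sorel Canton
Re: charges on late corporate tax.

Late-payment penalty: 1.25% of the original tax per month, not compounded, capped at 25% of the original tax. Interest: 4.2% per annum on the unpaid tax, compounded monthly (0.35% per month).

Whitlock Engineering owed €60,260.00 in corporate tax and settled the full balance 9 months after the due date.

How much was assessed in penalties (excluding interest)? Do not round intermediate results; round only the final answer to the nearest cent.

Penalty: 9 × 1.25% × €60,260.00 = €6,779.25 (below the 25% cap of €15,065.00)

€6,779.25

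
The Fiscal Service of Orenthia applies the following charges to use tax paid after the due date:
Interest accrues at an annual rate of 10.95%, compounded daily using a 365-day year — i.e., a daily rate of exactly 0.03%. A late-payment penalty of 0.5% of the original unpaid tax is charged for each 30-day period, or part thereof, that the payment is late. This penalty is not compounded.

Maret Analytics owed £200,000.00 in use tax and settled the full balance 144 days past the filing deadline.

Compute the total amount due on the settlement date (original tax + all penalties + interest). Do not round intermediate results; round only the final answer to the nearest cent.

£213,827.99

Penalty periods: ⌈144/30⌉ = 5; penalty = 5 × 0.5% × £200,000.00 = £5,000.00
Interest: £200,000.00 × ((1 + 0.0003)^144 − 1) = £200,000.00 × 0.04413994… = £8,827.9877…
Total = £200,000.00 + £5,000.0000 + £8,827.9877… = £213,827.99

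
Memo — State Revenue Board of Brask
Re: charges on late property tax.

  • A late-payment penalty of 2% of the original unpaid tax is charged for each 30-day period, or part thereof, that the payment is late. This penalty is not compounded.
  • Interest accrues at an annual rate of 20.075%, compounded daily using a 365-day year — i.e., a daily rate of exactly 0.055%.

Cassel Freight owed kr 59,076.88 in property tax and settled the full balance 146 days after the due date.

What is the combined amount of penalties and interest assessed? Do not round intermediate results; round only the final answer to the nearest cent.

kr 10,845.82

Penalty periods: ⌈146/30⌉ = 5; penalty = 5 × 2% × kr 59,076.88 = kr 5,907.69…
Interest: kr 59,076.88 × ((1 + 0.00055)^146 − 1) = kr 59,076.88 × 0.08358818… = kr 4,938.1290…
Penalties + interest = kr 5,907.6880 + kr 4,938.1290… = kr 10,845.82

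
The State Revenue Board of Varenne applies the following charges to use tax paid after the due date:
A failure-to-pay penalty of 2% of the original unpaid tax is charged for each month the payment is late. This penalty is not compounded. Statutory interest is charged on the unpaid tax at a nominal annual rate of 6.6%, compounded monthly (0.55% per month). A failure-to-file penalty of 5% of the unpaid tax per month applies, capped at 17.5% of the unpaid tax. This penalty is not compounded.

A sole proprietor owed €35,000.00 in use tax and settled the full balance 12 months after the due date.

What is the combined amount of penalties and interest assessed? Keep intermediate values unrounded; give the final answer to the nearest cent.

€16,906.17

Failure-to-file: 12 × 5% × €35,000.00 = €21,000.00, capped at 17.5% × €35,000.00 = €6,125.00
Failure-to-pay penalty: 12 × 2% × €35,000.00 = €8,400.00
Interest: €35,000.00 × ((1 + 0.0055)^12 − 1) = €35,000.00 × 0.0680336… = €2,381.1746…
Penalties + interest = €14,525.0000 + €2,381.1746… = €16,906.17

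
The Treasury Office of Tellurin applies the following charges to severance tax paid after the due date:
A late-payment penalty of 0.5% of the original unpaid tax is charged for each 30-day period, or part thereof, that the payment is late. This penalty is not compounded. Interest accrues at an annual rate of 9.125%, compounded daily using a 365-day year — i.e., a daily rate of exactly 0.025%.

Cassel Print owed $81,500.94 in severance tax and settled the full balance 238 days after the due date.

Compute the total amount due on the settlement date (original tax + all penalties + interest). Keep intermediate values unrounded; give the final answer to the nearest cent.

Penalty periods: ⌈238/30⌉ = 8; penalty = 8 × 0.5% × $81,500.94 = $3,260.04…
Interest: $81,500.94 × ((1 + 0.00025)^238 − 1) = $81,500.94 × 0.06129787… = $4,995.8339…
Total = $81,500.94 + $3,260.0376 + $4,995.8339… = $89,756.81

$89,756.81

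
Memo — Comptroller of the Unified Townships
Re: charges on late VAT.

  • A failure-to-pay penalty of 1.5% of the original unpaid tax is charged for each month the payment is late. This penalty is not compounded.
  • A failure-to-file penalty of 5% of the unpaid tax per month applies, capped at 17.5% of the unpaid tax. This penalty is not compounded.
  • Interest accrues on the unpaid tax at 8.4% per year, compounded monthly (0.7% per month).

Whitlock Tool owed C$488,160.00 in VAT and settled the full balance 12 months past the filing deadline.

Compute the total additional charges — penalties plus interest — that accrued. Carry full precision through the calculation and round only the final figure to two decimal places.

Failure-to-file: 12 × 5% × C$488,160.00 = C$292,896.00, capped at 17.5% × C$488,160.00 = C$85,428.00
Failure-to-pay penalty: 12 × 1.5% × C$488,160.00 = C$87,868.80
Interest: C$488,160.00 × ((1 + 0.007)^12 − 1) = C$488,160.00 × 0.0873107… = C$42,621.5727…
Penalties + interest = C$173,296.8000 + C$42,621.5727… = C$215,918.37

C$215,918.37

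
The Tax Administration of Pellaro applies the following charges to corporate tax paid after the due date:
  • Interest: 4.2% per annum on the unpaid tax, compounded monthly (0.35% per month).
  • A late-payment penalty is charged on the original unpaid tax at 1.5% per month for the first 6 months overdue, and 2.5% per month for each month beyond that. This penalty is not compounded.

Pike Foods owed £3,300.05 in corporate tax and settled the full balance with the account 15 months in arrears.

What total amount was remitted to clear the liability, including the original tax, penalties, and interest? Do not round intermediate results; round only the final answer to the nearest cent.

£4,517.13

Penalty, months 1–6: 6 × 1.5% × £3,300.05 = £297.00…
Penalty, months 7–15: 9 × 2.5% × £3,300.05 = £742.51…
Interest: £3,300.05 × ((1 + 0.0035)^15 − 1) = £3,300.05 × 0.0538060… = £177.5624…
Total = £3,300.05 + £1,039.5158… + £177.5624… = £4,517.13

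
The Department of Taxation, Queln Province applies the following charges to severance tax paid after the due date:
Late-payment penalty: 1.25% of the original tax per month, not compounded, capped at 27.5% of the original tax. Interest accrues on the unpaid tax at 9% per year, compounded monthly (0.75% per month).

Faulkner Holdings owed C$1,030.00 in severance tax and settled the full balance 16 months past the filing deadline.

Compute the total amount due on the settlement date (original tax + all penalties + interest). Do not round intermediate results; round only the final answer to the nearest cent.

C$1,366.80

Penalty: 16 × 1.25% × C$1,030.00 = C$206.00 (below the 27.5% cap of C$283.25)
Interest: C$1,030.00 × ((1 + 0.0075)^16 − 1) = C$1,030.00 × 0.1269921… = C$130.8019…
Total = C$1,030.00 + C$206.0000 + C$130.8019… = C$1,366.80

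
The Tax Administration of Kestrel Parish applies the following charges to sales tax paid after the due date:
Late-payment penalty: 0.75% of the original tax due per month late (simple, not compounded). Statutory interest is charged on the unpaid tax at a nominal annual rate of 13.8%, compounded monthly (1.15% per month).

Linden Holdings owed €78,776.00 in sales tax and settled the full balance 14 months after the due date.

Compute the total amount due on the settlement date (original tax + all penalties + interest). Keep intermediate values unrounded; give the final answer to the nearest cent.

Late-payment penalty = 0.75% × €78,776.00 × 14 mo = €8,271.48
Interest: €78,776.00 × ((1 + 0.0115)^14 − 1) = €78,776.00 × 0.1736063… = €13,676.0072…
Total = €78,776.00 + €8,271.4800 + €13,676.0072… = €100,723.49

€100,723.49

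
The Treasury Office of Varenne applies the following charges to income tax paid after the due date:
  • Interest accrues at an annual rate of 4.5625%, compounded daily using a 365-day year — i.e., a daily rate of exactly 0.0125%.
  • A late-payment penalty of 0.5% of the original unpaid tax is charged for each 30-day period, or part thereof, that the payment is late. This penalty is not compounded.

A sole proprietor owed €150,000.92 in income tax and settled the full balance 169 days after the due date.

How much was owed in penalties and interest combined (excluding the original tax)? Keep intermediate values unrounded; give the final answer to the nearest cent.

€7,702.30

Penalty periods: ⌈169/30⌉ = 6; penalty = 6 × 0.5% × €150,000.92 = €4,500.03…
Interest: €150,000.92 × ((1 + 0.000125)^169 − 1) = €150,000.92 × 0.02134836… = €3,202.2742…
Penalties + interest = €4,500.0276 + €3,202.2742… = €7,702.30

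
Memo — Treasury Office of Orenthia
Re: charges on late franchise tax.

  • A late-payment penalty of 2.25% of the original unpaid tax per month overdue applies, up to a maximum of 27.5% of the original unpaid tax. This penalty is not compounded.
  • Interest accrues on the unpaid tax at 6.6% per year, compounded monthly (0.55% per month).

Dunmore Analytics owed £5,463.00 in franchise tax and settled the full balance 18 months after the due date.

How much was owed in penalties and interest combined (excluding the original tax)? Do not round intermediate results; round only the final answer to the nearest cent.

£2,069.20

Penalty (uncapped): 18 × 2.25% × £5,463.00 = £2,212.52…; cap = 27.5% × £5,463.00 = £1,502.33… → penalty = £1,502.33…
Interest: £5,463.00 × ((1 + 0.0055)^18 − 1) = £5,463.00 × 0.1037669… = £566.8783…
Penalties + interest = £1,502.3250 + £566.8783… = £2,069.20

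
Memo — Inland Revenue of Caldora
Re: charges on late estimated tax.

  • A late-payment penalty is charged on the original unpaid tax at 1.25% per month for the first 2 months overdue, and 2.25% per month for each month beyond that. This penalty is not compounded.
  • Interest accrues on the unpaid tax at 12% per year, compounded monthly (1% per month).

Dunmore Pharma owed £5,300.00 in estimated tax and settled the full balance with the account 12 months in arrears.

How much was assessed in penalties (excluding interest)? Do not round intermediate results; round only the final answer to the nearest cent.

£1,325.00

Penalty, months 1–2: 2 × 1.25% × £5,300.00 = £132.50
Penalty, months 3–12: 10 × 2.25% × £5,300.00 = £1,192.50
Total penalty = £132.50 + £1,192.50 = £1,325.00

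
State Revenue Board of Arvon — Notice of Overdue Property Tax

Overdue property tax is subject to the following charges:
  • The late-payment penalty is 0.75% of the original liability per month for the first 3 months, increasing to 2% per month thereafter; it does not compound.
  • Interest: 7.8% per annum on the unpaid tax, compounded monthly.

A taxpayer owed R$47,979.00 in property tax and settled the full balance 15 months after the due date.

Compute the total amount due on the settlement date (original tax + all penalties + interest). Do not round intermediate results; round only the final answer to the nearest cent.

Penalty, months 1–3: 3 × 0.75% × R$47,979.00 = R$1,079.53…
Penalty, months 4–15: 12 × 2% × R$47,979.00 = R$11,514.96
Interest (7.8%/yr ÷ 12 = 0.65%/month): R$47,979.00 × ((1 + 0.0065)^15 − 1) = R$4,896.9131…
Total = R$47,979.00 + R$12,594.4875 + R$4,896.9131… = R$65,470.40

R$65,470.40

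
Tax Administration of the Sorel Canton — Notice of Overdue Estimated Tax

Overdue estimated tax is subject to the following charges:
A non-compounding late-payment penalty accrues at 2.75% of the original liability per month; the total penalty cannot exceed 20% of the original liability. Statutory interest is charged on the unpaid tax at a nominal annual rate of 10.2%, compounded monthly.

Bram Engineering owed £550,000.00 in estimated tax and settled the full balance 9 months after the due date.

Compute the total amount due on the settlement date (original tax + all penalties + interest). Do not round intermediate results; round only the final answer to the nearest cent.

Penalty (uncapped): 9 × 2.75% × £550,000.00 = £136,125.00; cap = 20% × £550,000.00 = £110,000.00 → penalty = £110,000.00
Interest (10.2%/yr ÷ 12 = 0.85%/month): £550,000.00 × ((1 + 0.0085)^9 − 1) = £43,534.2874…
Total = £550,000.00 + £110,000.0000 + £43,534.2874… = £703,534.29

£703,534.29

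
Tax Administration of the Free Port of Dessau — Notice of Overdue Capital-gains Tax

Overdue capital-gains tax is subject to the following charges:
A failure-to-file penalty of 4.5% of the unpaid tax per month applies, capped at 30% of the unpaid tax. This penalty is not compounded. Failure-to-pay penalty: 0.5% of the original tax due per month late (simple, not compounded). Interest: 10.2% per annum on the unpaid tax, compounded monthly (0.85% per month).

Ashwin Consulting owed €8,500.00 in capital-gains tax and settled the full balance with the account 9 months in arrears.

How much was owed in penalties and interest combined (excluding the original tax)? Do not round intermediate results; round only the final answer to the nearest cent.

Failure-to-file: 9 × 4.5% × €8,500.00 = €3,442.50, capped at 30% × €8,500.00 = €2,550.00
Failure-to-pay penalty: 9 × 0.5% × €8,500.00 = €382.50
Interest: €8,500.00 × ((1 + 0.0085)^9 − 1) = €8,500.00 × 0.0791532… = €672.8026…
Penalties + interest = €2,932.5000 + €672.8026… = €3,605.30

€3,605.30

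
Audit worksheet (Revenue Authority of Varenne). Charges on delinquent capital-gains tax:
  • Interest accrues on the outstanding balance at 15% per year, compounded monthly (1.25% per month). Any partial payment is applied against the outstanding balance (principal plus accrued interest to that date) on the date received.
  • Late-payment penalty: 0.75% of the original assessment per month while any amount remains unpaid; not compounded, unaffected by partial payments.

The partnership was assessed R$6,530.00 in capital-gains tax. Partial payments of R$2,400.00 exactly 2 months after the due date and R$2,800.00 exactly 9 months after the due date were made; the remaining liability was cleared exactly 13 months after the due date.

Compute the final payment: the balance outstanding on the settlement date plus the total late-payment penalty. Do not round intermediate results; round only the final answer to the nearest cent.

R$2,617.08

Balance at month 2: R$6,530.0000 × (1 + 0.0125)^2 = R$6,694.2703…
After R$2,400.00 payment: R$6,694.2703… − R$2,400.00 = R$4,294.2703…
Balance at month 9: R$4,294.2703… × (1 + 0.0125)^7 = R$4,684.4068…
After R$2,800.00 payment: R$4,684.4068… − R$2,800.00 = R$1,884.4068…
Balance at month 13: R$1,884.4068… × (1 + 0.0125)^4 = R$1,980.4085…
Penalty: 13 × 0.75% × R$6,530.00 = R$636.68…
Final settlement = outstanding balance + penalty = R$1,980.4085… + R$636.68… = R$2,617.08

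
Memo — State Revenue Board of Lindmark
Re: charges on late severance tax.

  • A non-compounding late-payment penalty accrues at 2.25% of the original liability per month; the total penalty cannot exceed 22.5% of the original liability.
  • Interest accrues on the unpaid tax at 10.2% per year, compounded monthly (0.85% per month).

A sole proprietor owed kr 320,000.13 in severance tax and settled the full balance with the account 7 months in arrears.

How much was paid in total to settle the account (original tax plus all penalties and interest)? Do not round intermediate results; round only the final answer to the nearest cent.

kr 389,932.62

Penalty: 7 × 2.25% × kr 320,000.13 = kr 50,400.02… (below the 22.5% cap of kr 72,000.03…)
Interest: kr 320,000.13 × ((1 + 0.0085)^7 − 1) = kr 320,000.13 × 0.0610389… = kr 19,532.4649…
Total = kr 320,000.13 + kr 50,400.0205… + kr 19,532.4649… = kr 389,932.62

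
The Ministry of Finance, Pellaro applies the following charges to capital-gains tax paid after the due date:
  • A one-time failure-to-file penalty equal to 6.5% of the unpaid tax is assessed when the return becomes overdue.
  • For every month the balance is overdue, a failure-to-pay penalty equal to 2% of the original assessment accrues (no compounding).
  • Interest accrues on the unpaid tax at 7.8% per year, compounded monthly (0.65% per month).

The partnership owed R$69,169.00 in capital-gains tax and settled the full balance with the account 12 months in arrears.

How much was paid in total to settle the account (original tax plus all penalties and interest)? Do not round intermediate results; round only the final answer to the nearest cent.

R$95,857.85

Failure-to-file penalty: 6.5% × R$69,169.00 = R$4,495.99…
Failure-to-pay penalty: 12 × 2% × R$69,169.00 = R$16,600.56
Interest: R$69,169.00 × ((1 + 0.0065)^12 − 1) = R$69,169.00 × 0.0808498… = R$5,592.3005…
Total = R$69,169.00 + R$21,096.5450 + R$5,592.3005… = R$95,857.85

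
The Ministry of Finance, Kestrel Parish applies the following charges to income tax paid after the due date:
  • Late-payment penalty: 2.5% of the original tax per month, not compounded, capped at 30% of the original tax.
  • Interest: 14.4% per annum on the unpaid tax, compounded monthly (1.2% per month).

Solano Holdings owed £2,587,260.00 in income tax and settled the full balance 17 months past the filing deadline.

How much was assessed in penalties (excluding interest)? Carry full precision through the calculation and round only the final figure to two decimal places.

£776,178.00

Penalty (uncapped): 17 × 2.5% × £2,587,260.00 = £1,099,585.50; cap = 30% × £2,587,260.00 = £776,178.00 → penalty = £776,178.00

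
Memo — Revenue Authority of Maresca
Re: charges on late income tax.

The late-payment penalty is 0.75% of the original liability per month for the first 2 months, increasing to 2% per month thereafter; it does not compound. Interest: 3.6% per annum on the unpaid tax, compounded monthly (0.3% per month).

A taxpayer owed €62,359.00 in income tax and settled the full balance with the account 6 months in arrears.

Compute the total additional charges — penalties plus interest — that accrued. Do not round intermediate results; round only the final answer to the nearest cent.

Penalty, months 1–2: 2 × 0.75% × €62,359.00 = €935.39…
Penalty, months 3–6: 4 × 2% × €62,359.00 = €4,988.72
Interest: €62,359.00 × ((1 + 0.003)^6 − 1) = €62,359.00 × 0.0181355… = €1,130.9142…
Penalties + interest = €5,924.1050 + €1,130.9142… = €7,055.02

€7,055.02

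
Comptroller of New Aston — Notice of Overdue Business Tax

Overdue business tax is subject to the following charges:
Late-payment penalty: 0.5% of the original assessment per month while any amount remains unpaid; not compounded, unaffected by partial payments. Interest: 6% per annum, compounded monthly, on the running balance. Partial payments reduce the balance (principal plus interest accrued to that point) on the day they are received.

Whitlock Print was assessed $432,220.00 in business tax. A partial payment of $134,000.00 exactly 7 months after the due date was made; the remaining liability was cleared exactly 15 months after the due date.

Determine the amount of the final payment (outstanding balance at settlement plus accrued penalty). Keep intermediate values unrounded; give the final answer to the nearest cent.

$358,757.79

Monthly rate = 6% ÷ 12 = 0.5%
Balance at month 7: $432,220.0000 × (1 + 0.005)^7 = $447,576.5159…
After $134,000.00 payment: $447,576.5159… − $134,000.00 = $313,576.5159…
Balance at month 15: $313,576.5159… × (1 + 0.005)^8 = $326,341.2890…
Penalty: 15 × 0.5% × $432,220.00 = $32,416.50
Final settlement = outstanding balance + penalty = $326,341.2890… + $32,416.50 = $358,757.79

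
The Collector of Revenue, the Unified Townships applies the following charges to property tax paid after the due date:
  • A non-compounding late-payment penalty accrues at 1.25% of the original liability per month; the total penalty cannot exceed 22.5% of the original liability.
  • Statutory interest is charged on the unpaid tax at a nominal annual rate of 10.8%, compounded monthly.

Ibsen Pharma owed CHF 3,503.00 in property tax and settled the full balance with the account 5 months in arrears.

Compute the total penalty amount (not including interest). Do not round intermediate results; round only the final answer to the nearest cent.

Penalty: 5 × 1.25% × CHF 3,503.00 = CHF 218.94… (below the 22.5% cap of CHF 788.18…)

CHF 218.94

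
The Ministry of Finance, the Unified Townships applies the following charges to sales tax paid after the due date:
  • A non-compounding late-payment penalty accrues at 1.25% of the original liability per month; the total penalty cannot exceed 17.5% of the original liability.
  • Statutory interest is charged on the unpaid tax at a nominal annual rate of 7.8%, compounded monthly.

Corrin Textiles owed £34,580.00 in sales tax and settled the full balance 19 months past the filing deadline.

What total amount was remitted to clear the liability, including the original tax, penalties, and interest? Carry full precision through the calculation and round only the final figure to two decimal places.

Penalty (uncapped): 19 × 1.25% × £34,580.00 = £8,212.75; cap = 17.5% × £34,580.00 = £6,051.50 → penalty = £6,051.50
Interest (7.8%/yr ÷ 12 = 0.65%/month): £34,580.00 × ((1 + 0.0065)^19 − 1) = £4,529.9080…
Total = £34,580.00 + £6,051.5000 + £4,529.9080… = £45,161.41

£45,161.41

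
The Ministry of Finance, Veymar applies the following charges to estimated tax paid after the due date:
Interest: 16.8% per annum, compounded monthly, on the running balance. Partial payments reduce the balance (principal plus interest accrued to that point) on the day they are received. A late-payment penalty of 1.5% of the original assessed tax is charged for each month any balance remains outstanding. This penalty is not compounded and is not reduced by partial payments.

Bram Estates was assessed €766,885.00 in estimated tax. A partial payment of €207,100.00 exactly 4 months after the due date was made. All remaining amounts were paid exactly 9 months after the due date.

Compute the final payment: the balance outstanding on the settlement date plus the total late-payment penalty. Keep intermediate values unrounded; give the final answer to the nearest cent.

Monthly rate = 16.8% ÷ 12 = 1.4%
Balance at month 4: €766,885.0000 × (1 + 0.014)^4 = €810,740.8636…
After €207,100.00 payment: €810,740.8636… − €207,100.00 = €603,640.8636…
Balance at month 9: €603,640.8636… × (1 + 0.014)^5 = €647,095.5403…
Penalty: 9 × 1.5% × €766,885.00 = €103,529.48…
Final settlement = outstanding balance + penalty = €647,095.5403… + €103,529.48… = €750,625.02

€750,625.02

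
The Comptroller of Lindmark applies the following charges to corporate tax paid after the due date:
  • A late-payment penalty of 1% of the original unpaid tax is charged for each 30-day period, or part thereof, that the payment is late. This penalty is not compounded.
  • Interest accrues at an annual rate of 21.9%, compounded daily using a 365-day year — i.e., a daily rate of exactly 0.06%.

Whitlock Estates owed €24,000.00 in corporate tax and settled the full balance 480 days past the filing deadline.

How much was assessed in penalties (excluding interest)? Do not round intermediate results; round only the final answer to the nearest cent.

€3,840.00

Penalty periods: ⌈480/30⌉ = 16; penalty = 16 × 1% × €24,000.00 = €3,840.00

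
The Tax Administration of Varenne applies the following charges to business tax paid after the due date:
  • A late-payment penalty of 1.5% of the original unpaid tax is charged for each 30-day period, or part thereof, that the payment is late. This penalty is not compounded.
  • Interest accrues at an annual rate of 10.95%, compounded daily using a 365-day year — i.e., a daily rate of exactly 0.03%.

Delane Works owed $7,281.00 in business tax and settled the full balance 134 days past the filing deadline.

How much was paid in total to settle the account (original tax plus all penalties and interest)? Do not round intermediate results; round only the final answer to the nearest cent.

$8,125.69

Penalty periods: ⌈134/30⌉ = 5; penalty = 5 × 1.5% × $7,281.00 = $546.08…
Interest: $7,281.00 × ((1 + 0.0003)^134 − 1) = $7,281.00 × 0.04101268… = $298.6133…
Total = $7,281.00 + $546.0750 + $298.6133… = $8,125.69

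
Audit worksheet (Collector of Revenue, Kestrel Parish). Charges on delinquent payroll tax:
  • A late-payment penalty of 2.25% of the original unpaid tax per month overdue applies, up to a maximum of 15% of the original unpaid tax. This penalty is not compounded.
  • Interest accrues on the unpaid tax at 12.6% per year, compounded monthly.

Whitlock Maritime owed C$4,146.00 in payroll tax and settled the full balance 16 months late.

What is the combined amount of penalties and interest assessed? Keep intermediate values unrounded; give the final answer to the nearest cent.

Penalty (uncapped): 16 × 2.25% × C$4,146.00 = C$1,492.56; cap = 15% × C$4,146.00 = C$621.90 → penalty = C$621.90
Interest (12.6%/yr ÷ 12 = 1.05%/month): C$4,146.00 × ((1 + 0.0105)^16 − 1) = C$754.1614…
Penalties + interest = C$621.9000 + C$754.1614… = C$1,376.06

C$1,376.06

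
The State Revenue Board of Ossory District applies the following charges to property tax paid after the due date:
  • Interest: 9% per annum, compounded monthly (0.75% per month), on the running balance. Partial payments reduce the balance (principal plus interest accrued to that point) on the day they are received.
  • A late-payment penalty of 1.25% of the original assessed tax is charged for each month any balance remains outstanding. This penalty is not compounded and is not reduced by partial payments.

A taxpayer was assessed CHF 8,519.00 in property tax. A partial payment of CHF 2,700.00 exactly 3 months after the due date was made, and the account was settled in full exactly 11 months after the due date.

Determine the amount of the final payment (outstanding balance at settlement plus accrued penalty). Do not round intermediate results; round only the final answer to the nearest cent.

Balance at month 3: CHF 8,519.0000 × (1 + 0.0075)^3 = CHF 8,712.1187…
After CHF 2,700.00 payment: CHF 8,712.1187… − CHF 2,700.00 = CHF 6,012.1187…
Balance at month 11: CHF 6,012.1187… × (1 + 0.0075)^8 = CHF 6,382.4583…
Penalty: 11 × 1.25% × CHF 8,519.00 = CHF 1,171.36…
Final settlement = outstanding balance + penalty = CHF 6,382.4583… + CHF 1,171.36… = CHF 7,553.82

CHF 7,553.82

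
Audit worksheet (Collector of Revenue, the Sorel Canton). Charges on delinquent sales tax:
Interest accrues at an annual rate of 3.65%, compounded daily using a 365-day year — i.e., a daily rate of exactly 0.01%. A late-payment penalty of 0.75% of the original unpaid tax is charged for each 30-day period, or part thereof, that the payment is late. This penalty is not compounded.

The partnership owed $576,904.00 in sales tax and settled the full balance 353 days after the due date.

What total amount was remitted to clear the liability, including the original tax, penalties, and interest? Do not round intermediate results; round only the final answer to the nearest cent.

Penalty periods: ⌈353/30⌉ = 12; penalty = 12 × 0.75% × $576,904.00 = $51,921.36
Interest: $576,904.00 × ((1 + 0.0001)^353 − 1) = $576,904.00 × 0.03592861… = $20,727.3606…
Total = $576,904.00 + $51,921.3600 + $20,727.3606… = $649,552.72

$649,552.72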